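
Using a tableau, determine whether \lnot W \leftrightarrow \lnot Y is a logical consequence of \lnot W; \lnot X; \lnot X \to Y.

Initial set: {\lnot W; \lnot X; (\lnot X \to Y); \lnot (\lnot W \leftrightarrow \lnot Y)}.
(\lnot X \to Y): β-rule — branch into \lnot \lnot X  //  Y.
  branch 1 (add \lnot \lnot X):
    × closes — contains both X and \lnot X.
  branch 2 (add Y):
    \lnot (\lnot W \leftrightarrow \lnot Y): β-rule — branch into \lnot W, \lnot \lnot Y  //  \lnot \lnot W, \lnot Y.
      branch 2.1 (add \lnot W, \lnot \lnot Y):
        ○ open, literals {W=0, X=0, Y=1}.
      branch 2.2 (add \lnot \lnot W, \lnot Y):
        × closes — contains both W and \lnot W.
2 branches closed, 1 open.
An open branch gives a countermodel: W=0, X=0, Y=1 (unmentioned atoms arbitrary); the premises hold there but the conclusion fails.

No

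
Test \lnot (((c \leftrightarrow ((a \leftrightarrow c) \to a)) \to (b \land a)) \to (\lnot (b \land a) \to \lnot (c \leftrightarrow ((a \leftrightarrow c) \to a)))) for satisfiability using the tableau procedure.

Initial set: {\lnot (((c \leftrightarrow ((a \leftrightarrow c) \to a)) \to (b \land a)) \to (\lnot (b \land a) \to \lnot (c \leftrightarrow ((a \leftrightarrow c) \to a))))}.
\lnot (((c \leftrightarrow ((a \leftrightarrow c) \to a)) \to (b \land a)) \to (\lnot (b \land a) \to \lnot (c \leftrightarrow ((a \leftrightarrow c) \to a)))): α-rule — add ((c \leftrightarrow ((a \leftrightarrow c) \to a)) \to (b \land a)), \lnot (\lnot (b \land a) \to \lnot (c \leftrightarrow ((a \leftrightarrow c) \to a))).
\lnot (\lnot (b \land a) \to \lnot (c \leftrightarrow ((a \leftrightarrow c) \to a))): α-rule — add \lnot (b \land a), \lnot \lnot (c \leftrightarrow ((a \leftrightarrow c) \to a)).
((c \leftrightarrow ((a \leftrightarrow c) \to a)) \to (b \land a)): β-rule — branch into \lnot (c \leftrightarrow ((a \leftrightarrow c) \to a))  //  (b \land a).
  branch 1 (add \lnot (c \leftrightarrow ((a \leftrightarrow c) \to a))):
    \lnot (b \land a): β-rule — branch into \lnot b  //  \lnot a.
      branch 1.1 (add \lnot b):
        \lnot \lnot (c \leftrightarrow ((a \leftrightarrow c) \to a)): β-rule — branch into c, ((a \leftrightarrow c) \to a)  //  \lnot c, \lnot ((a \leftrightarrow c) \to a).
          branch 1.1.1 (add c, ((a \leftrightarrow c) \to a)):
            \lnot (c \leftrightarrow ((a \leftrightarrow c) \to a)): β-rule — branch into c, \lnot ((a \leftrightarrow c) \to a)  //  \lnot c, ((a \leftrightarrow c) \to a).
              branch 1.1.1.1 (add c, \lnot ((a \leftrightarrow c) \to a)):
                \lnot ((a \leftrightarrow c) \to a): α-rule — add (a \leftrightarrow c), \lnot a.
                ((a \leftrightarrow c) \to a): β-rule — branch into \lnot (a \leftrightarrow c)  //  a.
                  branch 1.1.1.1.1 (add \lnot (a \leftrightarrow c)):
                    (a \leftrightarrow c): β-rule — branch into a, c  //  \lnot a, \lnot c.
                      branch 1.1.1.1.1.1 (add a, c):
                        × closes — contains both a and \lnot a.
                      branch 1.1.1.1.1.2 (add \lnot a, \lnot c):
                        × closes — contains both c and \lnot c.
                  branch 1.1.1.1.2 (add a):
                    × closes — contains both a and \lnot a.
              branch 1.1.1.2 (add \lnot c, ((a \leftrightarrow c) \to a)):
                × closes — contains both c and \lnot c.
          branch 1.1.2 (add \lnot c, \lnot ((a \leftrightarrow c) \to a)):
            \lnot ((a \leftrightarrow c) \to a): α-rule — add (a \leftrightarrow c), \lnot a.
            \lnot (c \leftrightarrow ((a \leftrightarrow c) \to a)): β-rule — branch into c, \lnot ((a \leftrightarrow c) \to a)  //  \lnot c, ((a \leftrightarrow c) \to a).
              branch 1.1.2.1 (add c, \lnot ((a \leftrightarrow c) \to a)):
                × closes — contains both c and \lnot c.
              branch 1.1.2.2 (add \lnot c, ((a \leftrightarrow c) \to a)):
                (a \leftrightarrow c): β-rule — branch into a, c  //  \lnot a, \lnot c.
                  branch 1.1.2.2.1 (add a, c):
                    × closes — contains both a and \lnot a.
                  branch 1.1.2.2.2 (add \lnot a, \lnot c):
                    ((a \leftrightarrow c) \to a): β-rule — branch into \lnot (a \leftrightarrow c)  //  a.
                      branch 1.1.2.2.2.1 (add \lnot (a \leftrightarrow c)):
                        \lnot (a \leftrightarrow c): β-rule — branch into a, \lnot c  //  \lnot a, c.
                          branch 1.1.2.2.2.1.1 (add a, \lnot c):
                            × closes — contains both a and \lnot a.
                          branch 1.1.2.2.2.1.2 (add \lnot a, c):
                            × closes — contains both c and \lnot c.
                      branch 1.1.2.2.2.2 (add a):
                        × closes — contains both a and \lnot a.
      branch 1.2 (add \lnot a):
        \lnot \lnot (c \leftrightarrow ((a \leftrightarrow c) \to a)): β-rule — branch into c, ((a \leftrightarrow c) \to a)  //  \lnot c, \lnot ((a \leftrightarrow c) \to a).
          branch 1.2.1 (add c, ((a \leftrightarrow c) \to a)):
            \lnot (c \leftrightarrow ((a \leftrightarrow c) \to a)): β-rule — branch into c, \lnot ((a \leftrightarrow c) \to a)  //  \lnot c, ((a \leftrightarrow c) \to a).
              branch 1.2.1.1 (add c, \lnot ((a \leftrightarrow c) \to a)):
                \lnot ((a \leftrightarrow c) \to a): α-rule — add (a \leftrightarrow c), \lnot a.
                ((a \leftrightarrow c) \to a): β-rule — branch into \lnot (a \leftrightarrow c)  //  a.
                  branch 1.2.1.1.1 (add \lnot (a \leftrightarrow c)):
                    (a \leftrightarrow c): β-rule — branch into a, c  //  \lnot a, \lnot c.
                      branch 1.2.1.1.1.1 (add a, c):
                        × closes — contains both a and \lnot a.
                      branch 1.2.1.1.1.2 (add \lnot a, \lnot c):
                        × closes — contains both c and \lnot c.
                  branch 1.2.1.1.2 (add a):
                    × closes — contains both a and \lnot a.
              branch 1.2.1.2 (add \lnot c, ((a \leftrightarrow c) \to a)):
                × closes — contains both c and \lnot c.
          branch 1.2.2 (add \lnot c, \lnot ((a \leftrightarrow c) \to a)):
            \lnot ((a \leftrightarrow c) \to a): α-rule — add (a \leftrightarrow c), \lnot a.
            \lnot (c \leftrightarrow ((a \leftrightarrow c) \to a)): β-rule — branch into c, \lnot ((a \leftrightarrow c) \to a)  //  \lnot c, ((a \leftrightarrow c) \to a).
              branch 1.2.2.1 (add c, \lnot ((a \leftrightarrow c) \to a)):
                × closes — contains both c and \lnot c.
              branch 1.2.2.2 (add \lnot c, ((a \leftrightarrow c) \to a)):
                (a \leftrightarrow c): β-rule — branch into a, c  //  \lnot a, \lnot c.
                  branch 1.2.2.2.1 (add a, c):
                    × closes — contains both a and \lnot a.
                  branch 1.2.2.2.2 (add \lnot a, \lnot c):
                    ((a \leftrightarrow c) \to a): β-rule — branch into \lnot (a \leftrightarrow c)  //  a.
                      branch 1.2.2.2.2.1 (add \lnot (a \leftrightarrow c)):
                        \lnot (a \leftrightarrow c): β-rule — branch into a, \lnot c  //  \lnot a, c.
                          branch 1.2.2.2.2.1.1 (add a, \lnot c):
                            × closes — contains both a and \lnot a.
                          branch 1.2.2.2.2.1.2 (add \lnot a, c):
                            × closes — contains both c and \lnot c.
                      branch 1.2.2.2.2.2 (add a):
                        × closes — contains both a and \lnot a.
  branch 2 (add (b \land a)):
    (b \land a): α-rule — add b, a.
    \lnot (b \land a): β-rule — branch into \lnot b  //  \lnot a.
      branch 2.1 (add \lnot b):
        × closes — contains both b and \lnot b.
      branch 2.2 (add \lnot a):
        × closes — contains both a and \lnot a.
All 20 branches close.
Every branch closed; the formula is unsatisfiable.

Unsatisfiable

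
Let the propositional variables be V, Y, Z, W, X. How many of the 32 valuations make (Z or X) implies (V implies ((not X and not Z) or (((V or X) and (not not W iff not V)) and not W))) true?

Initial set: {((Z or X) implies (V implies ((not X and not Z) or (((V or X) and (not not W iff not V)) and not W))))}.
((Z or X) implies (V implies ((not X and not Z) or (((V or X) and (not not W iff not V)) and not W)))): β-rule — branch into not (Z or X)  //  (V implies ((not X and not Z) or (((V or X) and (not not W iff not V)) and not W))).
  branch 1 (add not (Z or X)):
    not (Z or X): α-rule — add not Z, not X.
    ○ open, literals {X=false, Z=false}.
  branch 2 (add (V implies ((not X and not Z) or (((V or X) and (not not W iff not V)) and not W)))):
    (V implies ((not X and not Z) or (((V or X) and (not not W iff not V)) and not W))): β-rule — branch into not V  //  ((not X and not Z) or (((V or X) and (not not W iff not V)) and not W)).
      branch 2.1 (add not V):
        ○ open, literals {V=false}.
      branch 2.2 (add ((not X and not Z) or (((V or X) and (not not W iff not V)) and not W))):
        ((not X and not Z) or (((V or X) and (not not W iff not V)) and not W)): β-rule — branch into (not X and not Z)  //  (((V or X) and (not not W iff not V)) and not W).
          branch 2.2.1 (add (not X and not Z)):
            (not X and not Z): α-rule — add not X, not Z.
            ○ open, literals {X=false, Z=false}.
          branch 2.2.2 (add (((V or X) and (not not W iff not V)) and not W)):
            (((V or X) and (not not W iff not V)) and not W): α-rule — add ((V or X) and (not not W iff not V)), not W.
            ((V or X) and (not not W iff not V)): α-rule — add (V or X), (not not W iff not V).
            (V or X): β-rule — branch into V  //  X.
              branch 2.2.2.1 (add V):
                (not not W iff not V): β-rule — branch into not not W, not V  //  not not not W, not not V.
                  branch 2.2.2.1.1 (add not not W, not V):
                    × closes — contains both V and not V.
                  branch 2.2.2.1.2 (add not not not W, not not V):
                    not not not W: drop double negation, giving not W.
                    ○ open, literals {V=true, W=false}.
              branch 2.2.2.2 (add X):
                (not not W iff not V): β-rule — branch into not not W, not V  //  not not not W, not not V.
                  branch 2.2.2.2.1 (add not not W, not V):
                    not not W: drop double negation, giving W.
                    × closes — contains both W and not W.
                  branch 2.2.2.2.2 (add not not not W, not not V):
                    not not not W: drop double negation, giving not W.
                    ○ open, literals {V=true, W=false, X=true}.
2 branches closed, 5 open.
Each open branch fixes some atoms; the unmentioned ones are free. Counting distinct full assignments: branch {X=false, Z=false} (V, Y, W) contributes 8 new; branch {V=false} (Y, Z, W, X) contributes 12 new; branch {X=false, Z=false} (V, Y, W) contributes 0 new; branch {V=true, W=false} (Y, Z, X) contributes 6 new; branch {V=true, W=false, X=true} (Y, Z) contributes 0 new. Total: 26.

26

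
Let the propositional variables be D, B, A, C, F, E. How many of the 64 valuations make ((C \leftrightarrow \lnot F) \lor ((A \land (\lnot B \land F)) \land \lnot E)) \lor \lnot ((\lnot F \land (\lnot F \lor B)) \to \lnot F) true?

Initial set: {(((C \leftrightarrow \lnot F) \lor ((A \land (\lnot B \land F)) \land \lnot E)) \lor \lnot ((\lnot F \land (\lnot F \lor B)) \to \lnot F))}.
(((C \leftrightarrow \lnot F) \lor ((A \land (\lnot B \land F)) \land \lnot E)) \lor \lnot ((\lnot F \land (\lnot F \lor B)) \to \lnot F)): β-rule — branch into ((C \leftrightarrow \lnot F) \lor ((A \land (\lnot B \land F)) \land \lnot E))  //  \lnot ((\lnot F \land (\lnot F \lor B)) \to \lnot F).
  branch 1 (add ((C \leftrightarrow \lnot F) \lor ((A \land (\lnot B \land F)) \land \lnot E))):
    ((C \leftrightarrow \lnot F) \lor ((A \land (\lnot B \land F)) \land \lnot E)): β-rule — branch into (C \leftrightarrow \lnot F)  //  ((A \land (\lnot B \land F)) \land \lnot E).
      branch 1.1 (add (C \leftrightarrow \lnot F)):
        (C \leftrightarrow \lnot F): β-rule — branch into C, \lnot F  //  \lnot C, \lnot \lnot F.
          branch 1.1.1 (add C, \lnot F):
            ○ open, literals {C=T, F=F}.
          branch 1.1.2 (add \lnot C, \lnot \lnot F):
            ○ open, literals {C=F, F=T}.
      branch 1.2 (add ((A \land (\lnot B \land F)) \land \lnot E)):
        ((A \land (\lnot B \land F)) \land \lnot E): α-rule — add (A \land (\lnot B \land F)), \lnot E.
        (A \land (\lnot B \land F)): α-rule — add A, (\lnot B \land F).
        (\lnot B \land F): α-rule — add \lnot B, F.
        ○ open, literals {A=T, B=F, E=F, F=T}.
  branch 2 (add \lnot ((\lnot F \land (\lnot F \lor B)) \to \lnot F)):
    \lnot ((\lnot F \land (\lnot F \lor B)) \to \lnot F): α-rule — add (\lnot F \land (\lnot F \lor B)), \lnot \lnot F.
    (\lnot F \land (\lnot F \lor B)): α-rule — add \lnot F, (\lnot F \lor B).
    × closes — contains both F and \lnot F.
1 branch closed, 3 open.
Each open branch fixes some atoms; the unmentioned ones are free. Counting distinct full assignments: branch {C=T, F=F} (D, B, A, E) contributes 16 new; branch {C=F, F=T} (D, B, A, E) contributes 16 new; branch {A=T, B=F, E=F, F=T} (D, C) contributes 2 new. Total: 34.

34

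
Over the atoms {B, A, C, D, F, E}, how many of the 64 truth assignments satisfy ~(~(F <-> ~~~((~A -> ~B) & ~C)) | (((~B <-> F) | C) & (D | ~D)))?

Initial set: {T ~(~(F <-> ~~~((~A -> ~B) & ~C)) | (((~B <-> F) | C) & (D | ~D)))}.
T ~(~(F <-> ~~~((~A -> ~B) & ~C)) | (((~B <-> F) | C) & (D | ~D))): α-rule — add F ~(F <-> ~~~((~A -> ~B) & ~C)), F (((~B <-> F) | C) & (D | ~D)).
F ~(F <-> ~~~((~A -> ~B) & ~C)): β-rule — branch into T F, T ~~~((~A -> ~B) & ~C)  //  F F, F ~~~((~A -> ~B) & ~C).
  branch 1 (add T F, T ~~~((~A -> ~B) & ~C)):
    T ~~~((~A -> ~B) & ~C): drop double negation, giving T ~((~A -> ~B) & ~C).
    F (((~B <-> F) | C) & (D | ~D)): β-rule — branch into F ((~B <-> F) | C)  //  F (D | ~D).
      branch 1.1 (add F ((~B <-> F) | C)):
        F ((~B <-> F) | C): α-rule — add F (~B <-> F), F C.
        T ~((~A -> ~B) & ~C): β-rule — branch into F (~A -> ~B)  //  F ~C.
          branch 1.1.1 (add F (~A -> ~B)):
            F (~A -> ~B): α-rule — add T ~A, F ~B.
            F (~B <-> F): β-rule — branch into T ~B, F F  //  F ~B, T F.
              branch 1.1.1.1 (add T ~B, F F):
                × closes — contains both B and ~B.
              branch 1.1.1.2 (add F ~B, T F):
                ○ open, literals {A=F, B=T, C=F, F=T}.
          branch 1.1.2 (add F ~C):
            × closes — contains both C and ~C.
      branch 1.2 (add F (D | ~D)):
        F (D | ~D): α-rule — add F D, F ~D.
        × closes — contains both D and ~D.
  branch 2 (add F F, F ~~~((~A -> ~B) & ~C)):
    F ~~~((~A -> ~B) & ~C): drop double negation, giving F ~((~A -> ~B) & ~C).
    F ~((~A -> ~B) & ~C): α-rule — add T (~A -> ~B), T ~C.
    F (((~B <-> F) | C) & (D | ~D)): β-rule — branch into F ((~B <-> F) | C)  //  F (D | ~D).
      branch 2.1 (add F ((~B <-> F) | C)):
        F ((~B <-> F) | C): α-rule — add F (~B <-> F), F C.
        T (~A -> ~B): β-rule — branch into F ~A  //  T ~B.
          branch 2.1.1 (add F ~A):
            F (~B <-> F): β-rule — branch into T ~B, F F  //  F ~B, T F.
              branch 2.1.1.1 (add T ~B, F F):
                ○ open, literals {A=T, B=F, C=F, F=F}.
              branch 2.1.1.2 (add F ~B, T F):
                × closes — contains both F and ~F.
          branch 2.1.2 (add T ~B):
            F (~B <-> F): β-rule — branch into T ~B, F F  //  F ~B, T F.
              branch 2.1.2.1 (add T ~B, F F):
                ○ open, literals {B=F, C=F, F=F}.
              branch 2.1.2.2 (add F ~B, T F):
                × closes — contains both B and ~B.
      branch 2.2 (add F (D | ~D)):
        F (D | ~D): α-rule — add F D, F ~D.
        × closes — contains both D and ~D.
6 branches closed, 3 open.
Each open branch fixes some atoms; the unmentioned ones are free. Counting distinct full assignments: branch {A=F, B=T, C=F, F=T} (D, E) contributes 4 new; branch {A=T, B=F, C=F, F=F} (D, E) contributes 4 new; branch {B=F, C=F, F=F} (A, D, E) contributes 4 new. Total: 12.

12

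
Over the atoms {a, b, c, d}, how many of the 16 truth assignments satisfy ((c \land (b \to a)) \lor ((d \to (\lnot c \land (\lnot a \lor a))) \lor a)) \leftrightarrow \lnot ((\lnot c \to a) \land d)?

Initial set: {(((c \land (b \to a)) \lor ((d \to (\lnot c \land (\lnot a \lor a))) \lor a)) \leftrightarrow \lnot ((\lnot c \to a) \land d))}.
(((c \land (b \to a)) \lor ((d \to (\lnot c \land (\lnot a \lor a))) \lor a)) \leftrightarrow \lnot ((\lnot c \to a) \land d)): β-rule — branch into ((c \land (b \to a)) \lor ((d \to (\lnot c \land (\lnot a \lor a))) \lor a)), \lnot ((\lnot c \to a) \land d)  //  \lnot ((c \land (b \to a)) \lor ((d \to (\lnot c \land (\lnot a \lor a))) \lor a)), \lnot \lnot ((\lnot c \to a) \land d).
  branch 1 (add ((c \land (b \to a)) \lor ((d \to (\lnot c \land (\lnot a \lor a))) \lor a)), \lnot ((\lnot c \to a) \land d)):
    ((c \land (b \to a)) \lor ((d \to (\lnot c \land (\lnot a \lor a))) \lor a)): β-rule — branch into (c \land (b \to a))  //  ((d \to (\lnot c \land (\lnot a \lor a))) \lor a).
      branch 1.1 (add (c \land (b \to a))):
        (c \land (b \to a)): α-rule — add c, (b \to a).
        \lnot ((\lnot c \to a) \land d): β-rule — branch into \lnot (\lnot c \to a)  //  \lnot d.
          branch 1.1.1 (add \lnot (\lnot c \to a)):
            \lnot (\lnot c \to a): α-rule — add \lnot c, \lnot a.
            × closes — contains both c and \lnot c.
          branch 1.1.2 (add \lnot d):
            (b \to a): β-rule — branch into \lnot b  //  a.
              branch 1.1.2.1 (add \lnot b):
                ○ open, literals {b=false, c=true, d=false}.
              branch 1.1.2.2 (add a):
                ○ open, literals {a=true, c=true, d=false}.
      branch 1.2 (add ((d \to (\lnot c \land (\lnot a \lor a))) \lor a)):
        \lnot ((\lnot c \to a) \land d): β-rule — branch into \lnot (\lnot c \to a)  //  \lnot d.
          branch 1.2.1 (add \lnot (\lnot c \to a)):
            \lnot (\lnot c \to a): α-rule — add \lnot c, \lnot a.
            ((d \to (\lnot c \land (\lnot a \lor a))) \lor a): β-rule — branch into (d \to (\lnot c \land (\lnot a \lor a)))  //  a.
              branch 1.2.1.1 (add (d \to (\lnot c \land (\lnot a \lor a)))):
                (d \to (\lnot c \land (\lnot a \lor a))): β-rule — branch into \lnot d  //  (\lnot c \land (\lnot a \lor a)).
                  branch 1.2.1.1.1 (add \lnot d):
                    ○ open, literals {a=false, c=false, d=false}.
                  branch 1.2.1.1.2 (add (\lnot c \land (\lnot a \lor a))):
                    (\lnot c \land (\lnot a \lor a)): α-rule — add \lnot c, (\lnot a \lor a).
                    (\lnot a \lor a): β-rule — branch into \lnot a  //  a.
                      branch 1.2.1.1.2.1 (add \lnot a):
                        ○ open, literals {a=false, c=false}.
                      branch 1.2.1.1.2.2 (add a):
                        × closes — contains both a and \lnot a.
              branch 1.2.1.2 (add a):
                × closes — contains both a and \lnot a.
          branch 1.2.2 (add \lnot d):
            ((d \to (\lnot c \land (\lnot a \lor a))) \lor a): β-rule — branch into (d \to (\lnot c \land (\lnot a \lor a)))  //  a.
              branch 1.2.2.1 (add (d \to (\lnot c \land (\lnot a \lor a)))):
                (d \to (\lnot c \land (\lnot a \lor a))): β-rule — branch into \lnot d  //  (\lnot c \land (\lnot a \lor a)).
                  branch 1.2.2.1.1 (add \lnot d):
                    ○ open, literals {d=false}.
                  branch 1.2.2.1.2 (add (\lnot c \land (\lnot a \lor a))):
                    (\lnot c \land (\lnot a \lor a)): α-rule — add \lnot c, (\lnot a \lor a).
                    (\lnot a \lor a): β-rule — branch into \lnot a  //  a.
                      branch 1.2.2.1.2.1 (add \lnot a):
                        ○ open, literals {a=false, c=false, d=false}.
                      branch 1.2.2.1.2.2 (add a):
                        ○ open, literals {a=true, c=false, d=false}.
              branch 1.2.2.2 (add a):
                ○ open, literals {a=true, d=false}.
  branch 2 (add \lnot ((c \land (b \to a)) \lor ((d \to (\lnot c \land (\lnot a \lor a))) \lor a)), \lnot \lnot ((\lnot c \to a) \land d)):
    \lnot ((c \land (b \to a)) \lor ((d \to (\lnot c \land (\lnot a \lor a))) \lor a)): α-rule — add \lnot (c \land (b \to a)), \lnot ((d \to (\lnot c \land (\lnot a \lor a))) \lor a).
    \lnot \lnot ((\lnot c \to a) \land d): α-rule — add (\lnot c \to a), d.
    \lnot ((d \to (\lnot c \land (\lnot a \lor a))) \lor a): α-rule — add \lnot (d \to (\lnot c \land (\lnot a \lor a))), \lnot a.
    \lnot (d \to (\lnot c \land (\lnot a \lor a))): α-rule — add d, \lnot (\lnot c \land (\lnot a \lor a)).
    \lnot (c \land (b \to a)): β-rule — branch into \lnot c  //  \lnot (b \to a).
      branch 2.1 (add \lnot c):
        (\lnot c \to a): β-rule — branch into \lnot \lnot c  //  a.
          branch 2.1.1 (add \lnot \lnot c):
            × closes — contains both c and \lnot c.
          branch 2.1.2 (add a):
            × closes — contains both a and \lnot a.
      branch 2.2 (add \lnot (b \to a)):
        \lnot (b \to a): α-rule — add b, \lnot a.
        (\lnot c \to a): β-rule — branch into \lnot \lnot c  //  a.
          branch 2.2.1 (add \lnot \lnot c):
            \lnot (\lnot c \land (\lnot a \lor a)): β-rule — branch into \lnot \lnot c  //  \lnot (\lnot a \lor a).
              branch 2.2.1.1 (add \lnot \lnot c):
                ○ open, literals {a=false, b=true, c=true, d=true}.
              branch 2.2.1.2 (add \lnot (\lnot a \lor a)):
                \lnot (\lnot a \lor a): α-rule — add \lnot \lnot a, \lnot a.
                × closes — contains both a and \lnot a.
          branch 2.2.2 (add a):
            × closes — contains both a and \lnot a.
7 branches closed, 9 open.
Each open branch fixes some atoms; the unmentioned ones are free. Counting distinct full assignments: branch {b=false, c=true, d=false} (a) contributes 2 new; branch {a=true, c=true, d=false} (b) contributes 1 new; branch {a=false, c=false, d=false} (b) contributes 2 new; branch {a=false, c=false} (b, d) contributes 2 new; branch {d=false} (a, b, c) contributes 3 new; branch {a=false, c=false, d=false} (b) contributes 0 new; branch {a=true, c=false, d=false} (b) contributes 0 new; branch {a=true, d=false} (b, c) contributes 0 new; branch {a=false, b=true, c=true, d=true} (none free) contributes 1 new. Total: 11.

11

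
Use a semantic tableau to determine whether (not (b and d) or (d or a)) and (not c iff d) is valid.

Assume the negation and expand:
Initial set: {F ((not (b and d) or (d or a)) and (not c iff d))}.
F ((not (b and d) or (d or a)) and (not c iff d)): β-rule — branch into F (not (b and d) or (d or a))  //  F (not c iff d).
  branch 1 (add F (not (b and d) or (d or a))):
    F (not (b and d) or (d or a)): α-rule — add F not (b and d), F (d or a).
    F not (b and d): α-rule — add T b, T d.
    F (d or a): α-rule — add F d, F a.
    × closes — contains both d and not d.
  branch 2 (add F (not c iff d)):
    F (not c iff d): β-rule — branch into T not c, F d  //  F not c, T d.
      branch 2.1 (add T not c, F d):
        ○ open, literals {c=false, d=false}.
      branch 2.2 (add F not c, T d):
        ○ open, literals {c=true, d=true}.
1 branch closed, 2 open.
An open branch gives a countermodel: c=false, d=false (unmentioned atoms arbitrary); under it the original formula is false.

Not valid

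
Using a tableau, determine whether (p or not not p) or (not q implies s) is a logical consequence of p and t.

Initial set: {(p and t); not ((p or not not p) or (not q implies s))}.
(p and t): α-rule — add p, t.
not ((p or not not p) or (not q implies s)): α-rule — add not (p or not not p), not (not q implies s).
not (p or not not p): α-rule — add not p, not not not p.
× closes — contains both p and not p.
All 1 branch closes.
Every branch closed, so the premises entail the conclusion.

Yes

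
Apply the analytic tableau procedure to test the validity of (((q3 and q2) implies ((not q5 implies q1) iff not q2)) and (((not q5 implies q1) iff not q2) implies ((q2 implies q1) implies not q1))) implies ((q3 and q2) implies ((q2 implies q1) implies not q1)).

Assume the negation and expand:
Initial set: {not ((((q3 and q2) implies ((not q5 implies q1) iff not q2)) and (((not q5 implies q1) iff not q2) implies ((q2 implies q1) implies not q1))) implies ((q3 and q2) implies ((q2 implies q1) implies not q1)))}.
not ((((q3 and q2) implies ((not q5 implies q1) iff not q2)) and (((not q5 implies q1) iff not q2) implies ((q2 implies q1) implies not q1))) implies ((q3 and q2) implies ((q2 implies q1) implies not q1))): α-rule — add (((q3 and q2) implies ((not q5 implies q1) iff not q2)) and (((not q5 implies q1) iff not q2) implies ((q2 implies q1) implies not q1))), not ((q3 and q2) implies ((q2 implies q1) implies not q1)).
(((q3 and q2) implies ((not q5 implies q1) iff not q2)) and (((not q5 implies q1) iff not q2) implies ((q2 implies q1) implies not q1))): α-rule — add ((q3 and q2) implies ((not q5 implies q1) iff not q2)), (((not q5 implies q1) iff not q2) implies ((q2 implies q1) implies not q1)).
not ((q3 and q2) implies ((q2 implies q1) implies not q1)): α-rule — add (q3 and q2), not ((q2 implies q1) implies not q1).
(q3 and q2): α-rule — add q3, q2.
not ((q2 implies q1) implies not q1): α-rule — add (q2 implies q1), not not q1.
((q3 and q2) implies ((not q5 implies q1) iff not q2)): β-rule — branch into not (q3 and q2)  //  ((not q5 implies q1) iff not q2).
  branch 1 (add not (q3 and q2)):
    (((not q5 implies q1) iff not q2) implies ((q2 implies q1) implies not q1)): β-rule — branch into not ((not q5 implies q1) iff not q2)  //  ((q2 implies q1) implies not q1).
      branch 1.1 (add not ((not q5 implies q1) iff not q2)):
        (q2 implies q1): β-rule — branch into not q2  //  q1.
          branch 1.1.1 (add not q2):
            × closes — contains both q2 and not q2.
          branch 1.1.2 (add q1):
            not (q3 and q2): β-rule — branch into not q3  //  not q2.
              branch 1.1.2.1 (add not q3):
                × closes — contains both q3 and not q3.
              branch 1.1.2.2 (add not q2):
                × closes — contains both q2 and not q2.
      branch 1.2 (add ((q2 implies q1) implies not q1)):
        (q2 implies q1): β-rule — branch into not q2  //  q1.
          branch 1.2.1 (add not q2):
            × closes — contains both q2 and not q2.
          branch 1.2.2 (add q1):
            not (q3 and q2): β-rule — branch into not q3  //  not q2.
              branch 1.2.2.1 (add not q3):
                × closes — contains both q3 and not q3.
              branch 1.2.2.2 (add not q2):
                × closes — contains both q2 and not q2.
  branch 2 (add ((not q5 implies q1) iff not q2)):
    (((not q5 implies q1) iff not q2) implies ((q2 implies q1) implies not q1)): β-rule — branch into not ((not q5 implies q1) iff not q2)  //  ((q2 implies q1) implies not q1).
      branch 2.1 (add not ((not q5 implies q1) iff not q2)):
        (q2 implies q1): β-rule — branch into not q2  //  q1.
          branch 2.1.1 (add not q2):
            × closes — contains both q2 and not q2.
          branch 2.1.2 (add q1):
            ((not q5 implies q1) iff not q2): β-rule — branch into (not q5 implies q1), not q2  //  not (not q5 implies q1), not not q2.
              branch 2.1.2.1 (add (not q5 implies q1), not q2):
                × closes — contains both q2 and not q2.
              branch 2.1.2.2 (add not (not q5 implies q1), not not q2):
                not (not q5 implies q1): α-rule — add not q5, not q1.
                × closes — contains both q1 and not q1.
      branch 2.2 (add ((q2 implies q1) implies not q1)):
        (q2 implies q1): β-rule — branch into not q2  //  q1.
          branch 2.2.1 (add not q2):
            × closes — contains both q2 and not q2.
          branch 2.2.2 (add q1):
            ((not q5 implies q1) iff not q2): β-rule — branch into (not q5 implies q1), not q2  //  not (not q5 implies q1), not not q2.
              branch 2.2.2.1 (add (not q5 implies q1), not q2):
                × closes — contains both q2 and not q2.
              branch 2.2.2.2 (add not (not q5 implies q1), not not q2):
                not (not q5 implies q1): α-rule — add not q5, not q1.
                × closes — contains both q1 and not q1.
All 12 branches close.
Every branch closed, so the negation is unsatisfiable and the formula is valid.

Valid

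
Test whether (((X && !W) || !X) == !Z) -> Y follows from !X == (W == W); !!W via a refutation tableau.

No

Initial set: {(!X == (W == W)); !!W; !((((X && !W) || !X) == !Z) -> Y)}.
!!W: drop double negation, giving W.
!((((X && !W) || !X) == !Z) -> Y): α-rule — add (((X && !W) || !X) == !Z), !Y.
(!X == (W == W)): β-rule — branch into !X, (W == W)  //  !!X, !(W == W).
  branch 1 (add !X, (W == W)):
    (((X && !W) || !X) == !Z): β-rule — branch into ((X && !W) || !X), !Z  //  !((X && !W) || !X), !!Z.
      branch 1.1 (add ((X && !W) || !X), !Z):
        (W == W): β-rule — branch into W, W  //  !W, !W.
          branch 1.1.1 (add W, W):
            ((X && !W) || !X): β-rule — branch into (X && !W)  //  !X.
              branch 1.1.1.1 (add (X && !W)):
                (X && !W): α-rule — add X, !W.
                × closes — contains both X and !X.
              branch 1.1.1.2 (add !X):
                ○ open, literals {W=1, X=0, Y=0, Z=0}.
          branch 1.1.2 (add !W, !W):
            × closes — contains both W and !W.
      branch 1.2 (add !((X && !W) || !X), !!Z):
        !((X && !W) || !X): α-rule — add !(X && !W), !!X.
        × closes — contains both X and !X.
  branch 2 (add !!X, !(W == W)):
    (((X && !W) || !X) == !Z): β-rule — branch into ((X && !W) || !X), !Z  //  !((X && !W) || !X), !!Z.
      branch 2.1 (add ((X && !W) || !X), !Z):
        !(W == W): β-rule — branch into W, !W  //  !W, W.
          branch 2.1.1 (add W, !W):
            × closes — contains both W and !W.
          branch 2.1.2 (add !W, W):
            × closes — contains both W and !W.
      branch 2.2 (add !((X && !W) || !X), !!Z):
        !((X && !W) || !X): α-rule — add !(X && !W), !!X.
        !(W == W): β-rule — branch into W, !W  //  !W, W.
          branch 2.2.1 (add W, !W):
            × closes — contains both W and !W.
          branch 2.2.2 (add !W, W):
            × closes — contains both W and !W.
7 branches closed, 1 open.
An open branch gives a countermodel: W=1, X=0, Y=0, Z=0 (unmentioned atoms arbitrary); the premises hold there but the conclusion fails.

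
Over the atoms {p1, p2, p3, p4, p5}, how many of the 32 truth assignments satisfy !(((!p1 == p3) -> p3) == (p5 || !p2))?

Initial set: {T !(((!p1 == p3) -> p3) == (p5 || !p2))}.
T !(((!p1 == p3) -> p3) == (p5 || !p2)): β-rule — branch into T ((!p1 == p3) -> p3), F (p5 || !p2)  //  F ((!p1 == p3) -> p3), T (p5 || !p2).
  branch 1 (add T ((!p1 == p3) -> p3), F (p5 || !p2)):
    F (p5 || !p2): α-rule — add F p5, F !p2.
    T ((!p1 == p3) -> p3): β-rule — branch into F (!p1 == p3)  //  T p3.
      branch 1.1 (add F (!p1 == p3)):
        F (!p1 == p3): β-rule — branch into T !p1, F p3  //  F !p1, T p3.
          branch 1.1.1 (add T !p1, F p3):
            ○ open, literals {p1=0, p2=1, p3=0, p5=0}.
          branch 1.1.2 (add F !p1, T p3):
            ○ open, literals {p1=1, p2=1, p3=1, p5=0}.
      branch 1.2 (add T p3):
        ○ open, literals {p2=1, p3=1, p5=0}.
  branch 2 (add F ((!p1 == p3) -> p3), T (p5 || !p2)):
    F ((!p1 == p3) -> p3): α-rule — add T (!p1 == p3), F p3.
    T (p5 || !p2): β-rule — branch into T p5  //  T !p2.
      branch 2.1 (add T p5):
        T (!p1 == p3): β-rule — branch into T !p1, T p3  //  F !p1, F p3.
          branch 2.1.1 (add T !p1, T p3):
            × closes — contains both p3 and !p3.
          branch 2.1.2 (add F !p1, F p3):
            ○ open, literals {p1=1, p3=0, p5=1}.
      branch 2.2 (add T !p2):
        T (!p1 == p3): β-rule — branch into T !p1, T p3  //  F !p1, F p3.
          branch 2.2.1 (add T !p1, T p3):
            × closes — contains both p3 and !p3.
          branch 2.2.2 (add F !p1, F p3):
            ○ open, literals {p1=1, p2=0, p3=0}.
2 branches closed, 5 open.
Each open branch fixes some atoms; the unmentioned ones are free. Counting distinct full assignments: branch {p1=0, p2=1, p3=0, p5=0} (p4) contributes 2 new; branch {p1=1, p2=1, p3=1, p5=0} (p4) contributes 2 new; branch {p2=1, p3=1, p5=0} (p1, p4) contributes 2 new; branch {p1=1, p3=0, p5=1} (p2, p4) contributes 4 new; branch {p1=1, p2=0, p3=0} (p4, p5) contributes 2 new. Total: 12.

12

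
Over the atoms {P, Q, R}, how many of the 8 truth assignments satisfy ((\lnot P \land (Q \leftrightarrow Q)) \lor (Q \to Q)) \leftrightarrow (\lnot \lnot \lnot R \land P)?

Initial set: {(((\lnot P \land (Q \leftrightarrow Q)) \lor (Q \to Q)) \leftrightarrow (\lnot \lnot \lnot R \land P))}.
(((\lnot P \land (Q \leftrightarrow Q)) \lor (Q \to Q)) \leftrightarrow (\lnot \lnot \lnot R \land P)): β-rule — branch into ((\lnot P \land (Q \leftrightarrow Q)) \lor (Q \to Q)), (\lnot \lnot \lnot R \land P)  //  \lnot ((\lnot P \land (Q \leftrightarrow Q)) \lor (Q \to Q)), \lnot (\lnot \lnot \lnot R \land P).
  branch 1 (add ((\lnot P \land (Q \leftrightarrow Q)) \lor (Q \to Q)), (\lnot \lnot \lnot R \land P)):
    (\lnot \lnot \lnot R \land P): α-rule — add \lnot \lnot \lnot R, P.
    \lnot \lnot \lnot R: drop double negation, giving \lnot R.
    ((\lnot P \land (Q \leftrightarrow Q)) \lor (Q \to Q)): β-rule — branch into (\lnot P \land (Q \leftrightarrow Q))  //  (Q \to Q).
      branch 1.1 (add (\lnot P \land (Q \leftrightarrow Q))):
        (\lnot P \land (Q \leftrightarrow Q)): α-rule — add \lnot P, (Q \leftrightarrow Q).
        × closes — contains both P and \lnot P.
      branch 1.2 (add (Q \to Q)):
        (Q \to Q): β-rule — branch into \lnot Q  //  Q.
          branch 1.2.1 (add \lnot Q):
            ○ open, literals {P=true, Q=false, R=false}.
          branch 1.2.2 (add Q):
            ○ open, literals {P=true, Q=true, R=false}.
  branch 2 (add \lnot ((\lnot P \land (Q \leftrightarrow Q)) \lor (Q \to Q)), \lnot (\lnot \lnot \lnot R \land P)):
    \lnot ((\lnot P \land (Q \leftrightarrow Q)) \lor (Q \to Q)): α-rule — add \lnot (\lnot P \land (Q \leftrightarrow Q)), \lnot (Q \to Q).
    \lnot (Q \to Q): α-rule — add Q, \lnot Q.
    × closes — contains both Q and \lnot Q.
2 branches closed, 2 open.
Each open branch fixes some atoms; the unmentioned ones are free. Counting distinct full assignments: branch {P=true, Q=false, R=false} (none free) contributes 1 new; branch {P=true, Q=true, R=false} (none free) contributes 1 new. Total: 2.

2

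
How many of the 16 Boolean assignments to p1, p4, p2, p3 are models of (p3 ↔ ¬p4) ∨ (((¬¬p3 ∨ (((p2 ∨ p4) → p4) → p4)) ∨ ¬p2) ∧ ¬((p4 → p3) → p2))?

12

Initial set: {((p3 ↔ ¬p4) ∨ (((¬¬p3 ∨ (((p2 ∨ p4) → p4) → p4)) ∨ ¬p2) ∧ ¬((p4 → p3) → p2)))}.
((p3 ↔ ¬p4) ∨ (((¬¬p3 ∨ (((p2 ∨ p4) → p4) → p4)) ∨ ¬p2) ∧ ¬((p4 → p3) → p2))): β-rule — branch into (p3 ↔ ¬p4)  //  (((¬¬p3 ∨ (((p2 ∨ p4) → p4) → p4)) ∨ ¬p2) ∧ ¬((p4 → p3) → p2)).
  branch 1 (add (p3 ↔ ¬p4)):
    (p3 ↔ ¬p4): β-rule — branch into p3, ¬p4  //  ¬p3, ¬¬p4.
      branch 1.1 (add p3, ¬p4):
        ○ open, literals {p3=true, p4=false}.
      branch 1.2 (add ¬p3, ¬¬p4):
        ○ open, literals {p3=false, p4=true}.
  branch 2 (add (((¬¬p3 ∨ (((p2 ∨ p4) → p4) → p4)) ∨ ¬p2) ∧ ¬((p4 → p3) → p2))):
    (((¬¬p3 ∨ (((p2 ∨ p4) → p4) → p4)) ∨ ¬p2) ∧ ¬((p4 → p3) → p2)): α-rule — add ((¬¬p3 ∨ (((p2 ∨ p4) → p4) → p4)) ∨ ¬p2), ¬((p4 → p3) → p2).
    ¬((p4 → p3) → p2): α-rule — add (p4 → p3), ¬p2.
    ((¬¬p3 ∨ (((p2 ∨ p4) → p4) → p4)) ∨ ¬p2): β-rule — branch into (¬¬p3 ∨ (((p2 ∨ p4) → p4) → p4))  //  ¬p2.
      branch 2.1 (add (¬¬p3 ∨ (((p2 ∨ p4) → p4) → p4))):
        (p4 → p3): β-rule — branch into ¬p4  //  p3.
          branch 2.1.1 (add ¬p4):
            (¬¬p3 ∨ (((p2 ∨ p4) → p4) → p4)): β-rule — branch into ¬¬p3  //  (((p2 ∨ p4) → p4) → p4).
              branch 2.1.1.1 (add ¬¬p3):
                ¬¬p3: drop double negation, giving p3.
                ○ open, literals {p2=false, p3=true, p4=false}.
              branch 2.1.1.2 (add (((p2 ∨ p4) → p4) → p4)):
                (((p2 ∨ p4) → p4) → p4): β-rule — branch into ¬((p2 ∨ p4) → p4)  //  p4.
                  branch 2.1.1.2.1 (add ¬((p2 ∨ p4) → p4)):
                    ¬((p2 ∨ p4) → p4): α-rule — add (p2 ∨ p4), ¬p4.
                    (p2 ∨ p4): β-rule — branch into p2  //  p4.
                      branch 2.1.1.2.1.1 (add p2):
                        × closes — contains both p2 and ¬p2.
                      branch 2.1.1.2.1.2 (add p4):
                        × closes — contains both p4 and ¬p4.
                  branch 2.1.1.2.2 (add p4):
                    × closes — contains both p4 and ¬p4.
          branch 2.1.2 (add p3):
            (¬¬p3 ∨ (((p2 ∨ p4) → p4) → p4)): β-rule — branch into ¬¬p3  //  (((p2 ∨ p4) → p4) → p4).
              branch 2.1.2.1 (add ¬¬p3):
                ¬¬p3: drop double negation, giving p3.
                ○ open, literals {p2=false, p3=true}.
              branch 2.1.2.2 (add (((p2 ∨ p4) → p4) → p4)):
                (((p2 ∨ p4) → p4) → p4): β-rule — branch into ¬((p2 ∨ p4) → p4)  //  p4.
                  branch 2.1.2.2.1 (add ¬((p2 ∨ p4) → p4)):
                    ¬((p2 ∨ p4) → p4): α-rule — add (p2 ∨ p4), ¬p4.
                    (p2 ∨ p4): β-rule — branch into p2  //  p4.
                      branch 2.1.2.2.1.1 (add p2):
                        × closes — contains both p2 and ¬p2.
                      branch 2.1.2.2.1.2 (add p4):
                        × closes — contains both p4 and ¬p4.
                  branch 2.1.2.2.2 (add p4):
                    ○ open, literals {p2=false, p3=true, p4=true}.
      branch 2.2 (add ¬p2):
        (p4 → p3): β-rule — branch into ¬p4  //  p3.
          branch 2.2.1 (add ¬p4):
            ○ open, literals {p2=false, p4=false}.
          branch 2.2.2 (add p3):
            ○ open, literals {p2=false, p3=true}.
5 branches closed, 7 open.
Each open branch fixes some atoms; the unmentioned ones are free. Counting distinct full assignments: branch {p3=true, p4=false} (p1, p2) contributes 4 new; branch {p3=false, p4=true} (p1, p2) contributes 4 new; branch {p2=false, p3=true, p4=false} (p1) contributes 0 new; branch {p2=false, p3=true} (p1, p4) contributes 2 new; branch {p2=false, p3=true, p4=true} (p1) contributes 0 new; branch {p2=false, p4=false} (p1, p3) contributes 2 new; branch {p2=false, p3=true} (p1, p4) contributes 0 new. Total: 12.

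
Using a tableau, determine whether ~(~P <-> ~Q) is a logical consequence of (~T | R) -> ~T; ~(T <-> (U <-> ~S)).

Initial set: {((~T | R) -> ~T); ~(T <-> (U <-> ~S)); ~~(~P <-> ~Q)}.
((~T | R) -> ~T): β-rule — branch into ~(~T | R)  //  ~T.
  branch 1 (add ~(~T | R)):
    ~(~T | R): α-rule — add ~~T, ~R.
    ~(T <-> (U <-> ~S)): β-rule — branch into T, ~(U <-> ~S)  //  ~T, (U <-> ~S).
      branch 1.1 (add T, ~(U <-> ~S)):
        ~~(~P <-> ~Q): β-rule — branch into ~P, ~Q  //  ~~P, ~~Q.
          branch 1.1.1 (add ~P, ~Q):
            ~(U <-> ~S): β-rule — branch into U, ~~S  //  ~U, ~S.
              branch 1.1.1.1 (add U, ~~S):
                ○ open, literals {P=0, Q=0, R=0, S=1, T=1, U=1}.
              branch 1.1.1.2 (add ~U, ~S):
                ○ open, literals {P=0, Q=0, R=0, S=0, T=1, U=0}.
          branch 1.1.2 (add ~~P, ~~Q):
            ~(U <-> ~S): β-rule — branch into U, ~~S  //  ~U, ~S.
              branch 1.1.2.1 (add U, ~~S):
                ○ open, literals {P=1, Q=1, R=0, S=1, T=1, U=1}.
              branch 1.1.2.2 (add ~U, ~S):
                ○ open, literals {P=1, Q=1, R=0, S=0, T=1, U=0}.
      branch 1.2 (add ~T, (U <-> ~S)):
        × closes — contains both T and ~T.
  branch 2 (add ~T):
    ~(T <-> (U <-> ~S)): β-rule — branch into T, ~(U <-> ~S)  //  ~T, (U <-> ~S).
      branch 2.1 (add T, ~(U <-> ~S)):
        × closes — contains both T and ~T.
      branch 2.2 (add ~T, (U <-> ~S)):
        ~~(~P <-> ~Q): β-rule — branch into ~P, ~Q  //  ~~P, ~~Q.
          branch 2.2.1 (add ~P, ~Q):
            (U <-> ~S): β-rule — branch into U, ~S  //  ~U, ~~S.
              branch 2.2.1.1 (add U, ~S):
                ○ open, literals {P=0, Q=0, S=0, T=0, U=1}.
              branch 2.2.1.2 (add ~U, ~~S):
                ○ open, literals {P=0, Q=0, S=1, T=0, U=0}.
          branch 2.2.2 (add ~~P, ~~Q):
            (U <-> ~S): β-rule — branch into U, ~S  //  ~U, ~~S.
              branch 2.2.2.1 (add U, ~S):
                ○ open, literals {P=1, Q=1, S=0, T=0, U=1}.
              branch 2.2.2.2 (add ~U, ~~S):
                ○ open, literals {P=1, Q=1, S=1, T=0, U=0}.
2 branches closed, 8 open.
An open branch gives a countermodel: P=0, Q=0, R=0, S=1, T=1, U=1 (unmentioned atoms arbitrary); the premises hold there but the conclusion fails.

No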